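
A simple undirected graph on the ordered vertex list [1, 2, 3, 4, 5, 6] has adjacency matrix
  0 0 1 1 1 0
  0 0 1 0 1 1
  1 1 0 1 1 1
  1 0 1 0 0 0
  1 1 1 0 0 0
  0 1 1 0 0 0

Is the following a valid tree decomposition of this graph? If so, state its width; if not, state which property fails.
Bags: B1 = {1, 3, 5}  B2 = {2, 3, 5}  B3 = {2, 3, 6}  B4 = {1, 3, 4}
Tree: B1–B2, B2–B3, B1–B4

Yes; width 2.

Every vertex of G appears in some bag (union = {1, 2, 3, 4, 5, 6}); every edge is covered by a bag; and for each vertex v the set of bags containing v is connected in the bag tree. The decomposition is therefore valid. The largest bag has 3 vertices, so the width is 2.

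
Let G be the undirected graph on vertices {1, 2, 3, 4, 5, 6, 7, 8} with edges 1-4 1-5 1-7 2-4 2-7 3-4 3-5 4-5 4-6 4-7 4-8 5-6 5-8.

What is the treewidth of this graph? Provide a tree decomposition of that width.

Each bag holds 3 vertices, so the decomposition has width 2, which upper-bounds the treewidth. For the lower bound, the 3 vertices {2, 4, 7} are pairwise adjacent, and any tree decomposition puts a clique entirely inside one bag — forcing width ≥ 2. Therefore the treewidth is 2.

Treewidth 2.
One optimal decomposition is:
Bags: B1 = {1, 4, 5}  B2 = {4, 5, 6}  B3 = {4, 5, 8}  B4 = {3, 4, 5}  B5 = {1, 4, 7}  B6 = {2, 4, 7}
Tree: B1–B2, B1–B3, B2–B4, B1–B5, B5–B6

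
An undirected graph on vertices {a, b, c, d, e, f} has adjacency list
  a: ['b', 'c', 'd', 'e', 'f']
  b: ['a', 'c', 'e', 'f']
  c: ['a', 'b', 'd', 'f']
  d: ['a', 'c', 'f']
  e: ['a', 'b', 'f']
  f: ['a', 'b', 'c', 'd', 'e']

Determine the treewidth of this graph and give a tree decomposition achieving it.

Every bag has size at most 4, so the width is 4 − 1 = 3 and tw(G) ≤ 3. For the lower bound, the 4 vertices {a, b, e, f} are pairwise adjacent, and any tree decomposition puts a clique entirely inside one bag — forcing width ≥ 3. Therefore the treewidth is 3.

Treewidth 3.
One optimal decomposition is:
Bags: B1 = {a, b, c, f}  B2 = {a, b, e, f}  B3 = {a, c, d, f}
Tree: B1–B2, B1–B3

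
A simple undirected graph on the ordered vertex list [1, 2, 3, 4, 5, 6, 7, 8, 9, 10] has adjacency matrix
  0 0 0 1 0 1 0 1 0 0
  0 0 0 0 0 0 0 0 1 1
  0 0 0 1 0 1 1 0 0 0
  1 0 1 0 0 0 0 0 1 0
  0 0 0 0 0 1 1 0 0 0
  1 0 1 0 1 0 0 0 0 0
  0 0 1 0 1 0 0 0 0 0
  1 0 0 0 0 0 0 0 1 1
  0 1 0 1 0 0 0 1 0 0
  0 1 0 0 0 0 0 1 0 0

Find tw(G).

2

A width-2 tree decomposition is:
Bags: B1 = {2, 8, 10}  B2 = {2, 8, 9}  B3 = {1, 8, 9}  B4 = {1, 4, 9}  B5 = {1, 4, 6}  B6 = {3, 4, 6}  B7 = {3, 5, 6}  B8 = {3, 5, 7}
Tree: B1–B2, B2–B3, B3–B4, B4–B5, B5–B6, B6–B7, B7–B8
Every bag has size at most 3, so the width is 3 − 1 = 2 and tw(G) ≤ 2. For the lower bound, G contains the cycle 10–2–9–8–10, so G is not a forest; only forests have treewidth ≤ 1, hence tw(G) ≥ 2. Combining the bounds, tw(G) = 2.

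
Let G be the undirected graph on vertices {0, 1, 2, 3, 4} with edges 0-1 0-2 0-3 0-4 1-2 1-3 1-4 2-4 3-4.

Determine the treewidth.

A width-3 tree decomposition is:
Bags: B1 = {0, 1, 2, 4}  B2 = {0, 1, 3, 4}
Tree: B1–B2
The largest bag has 4 vertices, giving width 3; this decomposition certifies tw(G) ≤ 3. On the other hand G contains the 4-clique {0, 1, 2, 4}. A clique must lie in a single bag of any decomposition, so no decomposition can have width below 3. Combining the bounds, tw(G) = 3.

3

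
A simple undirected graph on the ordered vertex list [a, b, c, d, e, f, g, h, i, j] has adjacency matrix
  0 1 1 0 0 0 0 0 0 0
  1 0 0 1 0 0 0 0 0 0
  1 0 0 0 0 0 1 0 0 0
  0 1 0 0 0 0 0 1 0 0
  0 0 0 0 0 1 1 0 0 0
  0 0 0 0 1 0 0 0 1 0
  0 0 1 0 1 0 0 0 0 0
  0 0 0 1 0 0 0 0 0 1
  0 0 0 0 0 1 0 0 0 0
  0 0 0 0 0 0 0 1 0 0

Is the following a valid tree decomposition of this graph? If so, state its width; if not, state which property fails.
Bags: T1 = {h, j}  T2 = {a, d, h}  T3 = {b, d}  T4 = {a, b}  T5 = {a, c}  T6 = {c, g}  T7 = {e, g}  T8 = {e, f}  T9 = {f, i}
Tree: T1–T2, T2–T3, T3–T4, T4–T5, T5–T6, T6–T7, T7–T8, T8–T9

No — bags containing vertex a are not connected in the tree.

A tree decomposition must satisfy three properties: every vertex lies in some bag; for every edge, both endpoints lie together in some bag; and for every vertex, the bags containing it form a connected subtree. Here bags containing vertex a are not connected in the tree, so the decomposition is invalid.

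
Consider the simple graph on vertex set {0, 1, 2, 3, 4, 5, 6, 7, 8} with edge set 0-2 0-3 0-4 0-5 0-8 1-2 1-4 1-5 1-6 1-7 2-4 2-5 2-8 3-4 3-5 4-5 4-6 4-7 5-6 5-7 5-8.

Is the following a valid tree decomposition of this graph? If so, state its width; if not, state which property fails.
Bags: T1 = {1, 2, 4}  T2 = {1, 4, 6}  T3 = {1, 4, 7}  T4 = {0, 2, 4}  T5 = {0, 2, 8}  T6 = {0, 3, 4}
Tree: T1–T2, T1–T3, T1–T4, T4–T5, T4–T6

No — vertex 5 appears in no bag.

A tree decomposition must satisfy three properties: every vertex lies in some bag; for every edge, both endpoints lie together in some bag; and for every vertex, the bags containing it form a connected subtree. Here vertex 5 appears in no bag, so the decomposition is invalid.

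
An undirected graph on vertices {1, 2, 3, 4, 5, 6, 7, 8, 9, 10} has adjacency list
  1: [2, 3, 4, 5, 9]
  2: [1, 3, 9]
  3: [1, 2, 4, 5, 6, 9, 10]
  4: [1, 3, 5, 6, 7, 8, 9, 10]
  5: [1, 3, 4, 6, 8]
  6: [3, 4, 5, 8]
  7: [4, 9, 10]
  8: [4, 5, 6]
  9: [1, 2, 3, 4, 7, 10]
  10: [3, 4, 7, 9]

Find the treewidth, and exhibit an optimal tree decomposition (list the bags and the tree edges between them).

Each bag holds 4 vertices, so the decomposition has width 3, which upper-bounds the treewidth. For the lower bound, the 4 vertices {1, 2, 3, 9} are pairwise adjacent, and any tree decomposition puts a clique entirely inside one bag — forcing width ≥ 3. Therefore the treewidth is 3.

Treewidth 3.
One such decomposition:
Bags: B1 = {1, 3, 4, 9}  B2 = {1, 3, 4, 5}  B3 = {3, 4, 9, 10}  B4 = {4, 7, 9, 10}  B5 = {3, 4, 5, 6}  B6 = {4, 5, 6, 8}  B7 = {1, 2, 3, 9}
Tree: B1–B2, B1–B3, B3–B4, B2–B5, B5–B6, B1–B7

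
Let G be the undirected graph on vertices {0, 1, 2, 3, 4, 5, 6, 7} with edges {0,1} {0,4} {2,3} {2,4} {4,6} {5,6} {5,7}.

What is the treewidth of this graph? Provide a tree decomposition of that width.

Treewidth 1.
One optimal decomposition is:
Bags: B1 = {5, 6}  B2 = {5, 7}  B3 = {4, 6}  B4 = {0, 4}  B5 = {2, 4}  B6 = {2, 3}  B7 = {0, 1}
Tree: B1–B2, B1–B3, B3–B4, B4–B5, B5–B6, B4–B7

The largest bag has 2 vertices, giving width 1; this decomposition certifies tw(G) ≤ 1. Any graph with an edge has treewidth ≥ 1, and G has the edge 5–6. Hence tw(G) = 1 exactly.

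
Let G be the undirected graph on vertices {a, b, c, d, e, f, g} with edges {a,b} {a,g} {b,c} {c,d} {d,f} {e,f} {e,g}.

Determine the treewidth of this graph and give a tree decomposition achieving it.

Treewidth 2.
One optimal decomposition is:
Bags: B1 = {d, e, f}  B2 = {d, e, g}  B3 = {a, d, g}  B4 = {a, b, d}  B5 = {b, c, d}
Tree: B1–B2, B2–B3, B3–B4, B4–B5

Each bag holds 3 vertices, so the decomposition has width 2, which upper-bounds the treewidth. For the lower bound, G contains the cycle d–f–e–g–a–b–c–d, so G is not a forest; only forests have treewidth ≤ 1, hence tw(G) ≥ 2. Hence tw(G) = 2 exactly.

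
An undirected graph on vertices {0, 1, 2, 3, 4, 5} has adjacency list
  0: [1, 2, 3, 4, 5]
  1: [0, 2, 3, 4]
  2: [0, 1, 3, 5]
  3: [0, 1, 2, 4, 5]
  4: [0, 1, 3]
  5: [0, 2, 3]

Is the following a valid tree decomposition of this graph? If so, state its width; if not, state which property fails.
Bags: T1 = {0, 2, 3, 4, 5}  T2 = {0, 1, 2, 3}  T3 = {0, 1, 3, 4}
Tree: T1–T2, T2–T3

A tree decomposition must satisfy three properties: every vertex lies in some bag; for every edge, both endpoints lie together in some bag; and for every vertex, the bags containing it form a connected subtree. Here bags containing vertex 4 are not connected in the tree, so the decomposition is invalid.

No — bags containing vertex 4 are not connected in the tree.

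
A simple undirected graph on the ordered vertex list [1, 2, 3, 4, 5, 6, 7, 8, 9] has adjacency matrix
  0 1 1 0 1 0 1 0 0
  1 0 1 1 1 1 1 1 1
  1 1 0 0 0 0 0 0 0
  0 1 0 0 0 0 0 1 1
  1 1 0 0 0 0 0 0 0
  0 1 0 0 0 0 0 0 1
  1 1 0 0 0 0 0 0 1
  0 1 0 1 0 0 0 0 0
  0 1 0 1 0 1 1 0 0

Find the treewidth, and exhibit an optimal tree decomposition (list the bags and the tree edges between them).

Each bag holds 3 vertices, so the decomposition has width 2, which upper-bounds the treewidth. For the lower bound, the 3 vertices {1, 2, 3} are pairwise adjacent, and any tree decomposition puts a clique entirely inside one bag — forcing width ≥ 2. Hence tw(G) = 2 exactly.

Treewidth 2.
One such decomposition:
Bags: B1 = {2, 7, 9}  B2 = {2, 4, 9}  B3 = {2, 4, 8}  B4 = {1, 2, 7}  B5 = {1, 2, 5}  B6 = {1, 2, 3}  B7 = {2, 6, 9}
Tree: B1–B2, B2–B3, B1–B4, B4–B5, B4–B6, B1–B7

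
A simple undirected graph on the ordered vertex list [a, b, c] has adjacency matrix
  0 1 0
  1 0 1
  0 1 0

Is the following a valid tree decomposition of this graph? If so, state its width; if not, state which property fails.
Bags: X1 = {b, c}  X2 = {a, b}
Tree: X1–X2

Yes; width 1.

Checking the three conditions: (i) the bags cover all of {a, b, c}; (ii) for each edge, some bag contains both endpoints; (iii) the bags containing any fixed vertex form a subtree. All hold, so the decomposition is valid with width 2 − 1 = 1.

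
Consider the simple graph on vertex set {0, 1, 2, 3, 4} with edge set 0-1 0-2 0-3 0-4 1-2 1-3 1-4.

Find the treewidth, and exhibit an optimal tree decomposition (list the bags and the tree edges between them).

The largest bag has 3 vertices, giving width 2; this decomposition certifies tw(G) ≤ 2. For the lower bound, the 3 vertices {0, 1, 2} are pairwise adjacent, and any tree decomposition puts a clique entirely inside one bag — forcing width ≥ 2. Combining the bounds, tw(G) = 2.

Treewidth 2.
One such decomposition:
Bags: B1 = {0, 1, 3}  B2 = {0, 1, 2}  B3 = {0, 1, 4}
Tree: B1–B2, B2–B3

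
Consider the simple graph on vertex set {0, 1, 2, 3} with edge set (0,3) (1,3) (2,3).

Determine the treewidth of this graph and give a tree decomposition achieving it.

The largest bag has 2 vertices, giving width 1; this decomposition certifies tw(G) ≤ 1. Any graph with an edge has treewidth ≥ 1, and G has the edge 3–0. Hence tw(G) = 1 exactly.

Treewidth 1.
Bags: B1 = {0, 3}  B2 = {1, 3}  B3 = {2, 3}
Tree: B1–B2, B2–B3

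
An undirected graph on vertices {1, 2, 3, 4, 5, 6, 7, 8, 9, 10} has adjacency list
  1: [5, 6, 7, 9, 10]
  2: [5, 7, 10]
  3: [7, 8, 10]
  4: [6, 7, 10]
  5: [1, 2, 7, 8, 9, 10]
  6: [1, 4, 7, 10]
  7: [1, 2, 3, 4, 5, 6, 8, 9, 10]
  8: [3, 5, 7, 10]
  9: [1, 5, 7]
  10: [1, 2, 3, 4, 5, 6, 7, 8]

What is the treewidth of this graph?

A width-3 tree decomposition is:
Bags: B1 = {1, 5, 7, 10}  B2 = {1, 6, 7, 10}  B3 = {4, 6, 7, 10}  B4 = {5, 7, 8, 10}  B5 = {3, 7, 8, 10}  B6 = {1, 5, 7, 9}  B7 = {2, 5, 7, 10}
Tree: B1–B2, B2–B3, B1–B4, B4–B5, B1–B6, B4–B7
The largest bag has 4 vertices, giving width 3; this decomposition certifies tw(G) ≤ 3. On the other hand G contains the 4-clique {1, 5, 7, 9}. A clique must lie in a single bag of any decomposition, so no decomposition can have width below 3. Hence tw(G) = 3 exactly.

3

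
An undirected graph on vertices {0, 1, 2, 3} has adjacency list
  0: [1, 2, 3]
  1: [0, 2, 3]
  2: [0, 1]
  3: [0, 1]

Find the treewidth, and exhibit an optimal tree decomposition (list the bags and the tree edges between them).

The largest bag has 3 vertices, giving width 2; this decomposition certifies tw(G) ≤ 2. On the other hand G contains the 3-clique {0, 1, 2}. A clique must lie in a single bag of any decomposition, so no decomposition can have width below 2. Combining the bounds, tw(G) = 2.

Treewidth 2.
One optimal decomposition is:
Bags: B1 = {0, 1, 2}  B2 = {0, 1, 3}
Tree: B1–B2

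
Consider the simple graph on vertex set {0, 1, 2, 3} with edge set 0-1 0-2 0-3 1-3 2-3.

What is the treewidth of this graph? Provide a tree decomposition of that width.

Every bag has size at most 3, so the width is 3 − 1 = 2 and tw(G) ≤ 2. On the other hand G contains the 3-clique {0, 1, 3}. A clique must lie in a single bag of any decomposition, so no decomposition can have width below 2. Combining the bounds, tw(G) = 2.

Treewidth 2.
Bags: B1 = {0, 1, 3}  B2 = {0, 2, 3}
Tree: B1–B2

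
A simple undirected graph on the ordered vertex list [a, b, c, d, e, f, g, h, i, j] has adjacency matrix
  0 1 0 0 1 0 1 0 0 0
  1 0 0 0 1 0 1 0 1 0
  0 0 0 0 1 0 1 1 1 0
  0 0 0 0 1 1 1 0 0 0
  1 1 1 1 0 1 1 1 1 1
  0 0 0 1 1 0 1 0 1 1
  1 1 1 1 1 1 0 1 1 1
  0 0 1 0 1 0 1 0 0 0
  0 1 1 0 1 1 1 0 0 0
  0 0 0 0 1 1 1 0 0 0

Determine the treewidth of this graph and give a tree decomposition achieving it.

Treewidth 3.
Bags: B1 = {b, e, g, i}  B2 = {a, b, e, g}  B3 = {c, e, g, i}  B4 = {e, f, g, i}  B5 = {e, f, g, j}  B6 = {d, e, f, g}  B7 = {c, e, g, h}
Tree: B1–B2, B1–B3, B1–B4, B4–B5, B4–B6, B3–B7

Each bag holds 4 vertices, so the decomposition has width 3, which upper-bounds the treewidth. For the lower bound, the 4 vertices {d, e, f, g} are pairwise adjacent, and any tree decomposition puts a clique entirely inside one bag — forcing width ≥ 3. Therefore the treewidth is 3.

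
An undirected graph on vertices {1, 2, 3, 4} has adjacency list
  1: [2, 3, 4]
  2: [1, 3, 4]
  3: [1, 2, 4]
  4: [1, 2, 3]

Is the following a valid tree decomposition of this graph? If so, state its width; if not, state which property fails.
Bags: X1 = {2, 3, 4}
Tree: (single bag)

No — vertex 1 appears in no bag.

A tree decomposition must satisfy three properties: every vertex lies in some bag; for every edge, both endpoints lie together in some bag; and for every vertex, the bags containing it form a connected subtree. Here vertex 1 appears in no bag, so the decomposition is invalid.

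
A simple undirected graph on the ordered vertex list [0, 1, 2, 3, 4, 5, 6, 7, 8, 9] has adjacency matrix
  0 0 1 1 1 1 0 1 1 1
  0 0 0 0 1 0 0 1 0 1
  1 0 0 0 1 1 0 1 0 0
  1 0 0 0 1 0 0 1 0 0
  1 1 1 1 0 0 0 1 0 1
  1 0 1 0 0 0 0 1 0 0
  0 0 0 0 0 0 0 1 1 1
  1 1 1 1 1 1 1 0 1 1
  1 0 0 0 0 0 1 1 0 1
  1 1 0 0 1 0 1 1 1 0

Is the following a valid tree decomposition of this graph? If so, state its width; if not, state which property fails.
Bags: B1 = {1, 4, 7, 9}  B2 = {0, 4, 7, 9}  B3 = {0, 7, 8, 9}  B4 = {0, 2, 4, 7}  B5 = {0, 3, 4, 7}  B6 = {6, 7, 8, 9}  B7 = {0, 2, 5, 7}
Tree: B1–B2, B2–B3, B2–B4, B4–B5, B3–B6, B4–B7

Yes; width 3.

Every vertex of G appears in some bag (union = {0, 1, 2, 3, 4, 5, 6, 7, 8, 9}); every edge is covered by a bag; and for each vertex v the set of bags containing v is connected in the bag tree. The decomposition is therefore valid. The largest bag has 4 vertices, so the width is 3.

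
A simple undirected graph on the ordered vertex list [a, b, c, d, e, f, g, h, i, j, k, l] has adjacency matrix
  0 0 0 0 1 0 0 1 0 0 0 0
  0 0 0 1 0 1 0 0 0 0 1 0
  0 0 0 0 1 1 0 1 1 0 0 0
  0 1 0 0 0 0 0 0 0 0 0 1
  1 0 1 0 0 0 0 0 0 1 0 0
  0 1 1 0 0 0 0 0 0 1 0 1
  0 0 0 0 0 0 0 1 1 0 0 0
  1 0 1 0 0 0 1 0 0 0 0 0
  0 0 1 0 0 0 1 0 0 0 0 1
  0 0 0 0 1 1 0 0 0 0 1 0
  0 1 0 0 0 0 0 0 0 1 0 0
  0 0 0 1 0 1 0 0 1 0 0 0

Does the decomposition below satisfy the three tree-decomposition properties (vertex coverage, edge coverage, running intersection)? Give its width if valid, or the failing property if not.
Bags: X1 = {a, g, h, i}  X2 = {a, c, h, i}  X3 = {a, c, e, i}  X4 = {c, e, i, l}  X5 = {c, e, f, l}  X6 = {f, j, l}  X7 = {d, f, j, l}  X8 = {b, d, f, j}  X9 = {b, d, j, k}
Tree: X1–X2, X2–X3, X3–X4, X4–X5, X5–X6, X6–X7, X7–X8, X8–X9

No — edge (e,j) lies in no bag.

A tree decomposition must satisfy three properties: every vertex lies in some bag; for every edge, both endpoints lie together in some bag; and for every vertex, the bags containing it form a connected subtree. Here edge (e,j) lies in no bag, so the decomposition is invalid.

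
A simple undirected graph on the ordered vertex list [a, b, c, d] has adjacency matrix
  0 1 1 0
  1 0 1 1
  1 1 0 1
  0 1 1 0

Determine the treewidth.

2

A width-2 tree decomposition is:
Bags: B1 = {b, c, d}  B2 = {a, b, c}
Tree: B1–B2
Each bag holds 3 vertices, so the decomposition has width 2, which upper-bounds the treewidth. Conversely, {b, c, d} is a clique of size 3, and the vertices of any clique must share a bag in every tree decomposition; so some bag has ≥ 3 vertices and tw(G) ≥ 2. Combining the bounds, tw(G) = 2.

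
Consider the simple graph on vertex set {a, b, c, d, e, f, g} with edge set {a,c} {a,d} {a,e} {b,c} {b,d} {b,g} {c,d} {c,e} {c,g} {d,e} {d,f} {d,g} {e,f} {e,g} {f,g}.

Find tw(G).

A width-3 tree decomposition is:
Bags: B1 = {a, c, d, e}  B2 = {c, d, e, g}  B3 = {b, c, d, g}  B4 = {d, e, f, g}
Tree: B1–B2, B2–B3, B2–B4
The largest bag has 4 vertices, giving width 3; this decomposition certifies tw(G) ≤ 3. For the lower bound, the 4 vertices {c, d, e, g} are pairwise adjacent, and any tree decomposition puts a clique entirely inside one bag — forcing width ≥ 3. Combining the bounds, tw(G) = 3.

3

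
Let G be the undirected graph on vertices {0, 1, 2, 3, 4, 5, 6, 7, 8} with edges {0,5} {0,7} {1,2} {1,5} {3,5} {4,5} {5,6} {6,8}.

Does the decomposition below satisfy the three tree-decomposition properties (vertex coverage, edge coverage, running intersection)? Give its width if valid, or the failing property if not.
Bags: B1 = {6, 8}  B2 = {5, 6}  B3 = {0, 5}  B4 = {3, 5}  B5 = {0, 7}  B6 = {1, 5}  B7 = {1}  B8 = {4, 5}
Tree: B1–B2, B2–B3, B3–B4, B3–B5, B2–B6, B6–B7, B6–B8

A tree decomposition must satisfy three properties: every vertex lies in some bag; for every edge, both endpoints lie together in some bag; and for every vertex, the bags containing it form a connected subtree. Here vertex 2 appears in no bag, so the decomposition is invalid.

No — vertex 2 appears in no bag.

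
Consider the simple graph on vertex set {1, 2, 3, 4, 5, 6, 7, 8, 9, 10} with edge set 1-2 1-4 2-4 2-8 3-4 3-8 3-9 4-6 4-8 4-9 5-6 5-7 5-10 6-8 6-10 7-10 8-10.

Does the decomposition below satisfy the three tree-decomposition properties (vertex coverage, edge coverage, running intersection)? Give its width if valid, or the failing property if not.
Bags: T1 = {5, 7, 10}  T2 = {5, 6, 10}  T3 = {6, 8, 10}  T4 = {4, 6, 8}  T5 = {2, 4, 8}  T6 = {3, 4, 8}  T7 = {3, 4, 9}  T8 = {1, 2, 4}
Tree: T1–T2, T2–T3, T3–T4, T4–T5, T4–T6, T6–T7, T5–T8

Yes; width 2.

Vertex coverage: the bags together contain {1, 2, 3, 4, 5, 6, 7, 8, 9, 10}, the full vertex set. Edge coverage: each edge of G has both endpoints in at least one bag. Running intersection: for every vertex, the bags containing it form a connected subtree. All three properties hold, so this is a valid tree decomposition of width max|bag| − 1 = 2, and hence tw(G) ≤ 2.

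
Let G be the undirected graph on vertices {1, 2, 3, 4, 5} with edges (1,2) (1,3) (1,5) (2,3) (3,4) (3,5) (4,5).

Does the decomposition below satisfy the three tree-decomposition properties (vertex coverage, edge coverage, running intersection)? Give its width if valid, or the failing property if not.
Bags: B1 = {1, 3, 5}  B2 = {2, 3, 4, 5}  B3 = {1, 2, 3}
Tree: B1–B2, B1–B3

A tree decomposition must satisfy three properties: every vertex lies in some bag; for every edge, both endpoints lie together in some bag; and for every vertex, the bags containing it form a connected subtree. Here bags containing vertex 2 are not connected in the tree, so the decomposition is invalid.

No — bags containing vertex 2 are not connected in the tree.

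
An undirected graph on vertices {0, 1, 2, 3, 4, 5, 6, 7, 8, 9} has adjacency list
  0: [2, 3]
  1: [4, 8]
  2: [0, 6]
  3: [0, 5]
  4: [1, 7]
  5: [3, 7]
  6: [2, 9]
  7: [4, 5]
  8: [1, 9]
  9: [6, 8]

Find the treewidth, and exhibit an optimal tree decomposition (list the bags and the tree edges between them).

Each bag holds 3 vertices, so the decomposition has width 2, which upper-bounds the treewidth. For the lower bound, G contains the cycle 0–2–6–9–8–1–4–7–5–3–0, so G is not a forest; only forests have treewidth ≤ 1, hence tw(G) ≥ 2. Combining the bounds, tw(G) = 2.

Treewidth 2.
Bags: B1 = {0, 2, 6}  B2 = {0, 6, 9}  B3 = {0, 8, 9}  B4 = {0, 1, 8}  B5 = {0, 1, 4}  B6 = {0, 4, 7}  B7 = {0, 5, 7}  B8 = {0, 3, 5}
Tree: B1–B2, B2–B3, B3–B4, B4–B5, B5–B6, B6–B7, B7–B8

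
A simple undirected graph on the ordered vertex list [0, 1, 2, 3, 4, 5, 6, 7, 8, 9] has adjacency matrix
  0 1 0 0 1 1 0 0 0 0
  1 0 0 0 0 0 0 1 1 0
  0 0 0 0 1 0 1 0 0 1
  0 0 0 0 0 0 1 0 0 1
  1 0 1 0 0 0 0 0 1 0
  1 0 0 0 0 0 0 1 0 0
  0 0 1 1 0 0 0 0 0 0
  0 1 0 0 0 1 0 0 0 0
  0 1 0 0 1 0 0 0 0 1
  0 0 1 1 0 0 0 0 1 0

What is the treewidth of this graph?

2

A width-2 tree decomposition is:
Bags: B1 = {0, 5, 7}  B2 = {0, 1, 7}  B3 = {0, 1, 4}  B4 = {1, 4, 8}  B5 = {2, 4, 8}  B6 = {2, 8, 9}  B7 = {2, 6, 9}  B8 = {3, 6, 9}
Tree: B1–B2, B2–B3, B3–B4, B4–B5, B5–B6, B6–B7, B7–B8
The largest bag has 3 vertices, giving width 2; this decomposition certifies tw(G) ≤ 2. The edges 5–7–1–0–5 form a cycle, so G is not a tree and its treewidth is at least 2. Hence tw(G) = 2 exactly.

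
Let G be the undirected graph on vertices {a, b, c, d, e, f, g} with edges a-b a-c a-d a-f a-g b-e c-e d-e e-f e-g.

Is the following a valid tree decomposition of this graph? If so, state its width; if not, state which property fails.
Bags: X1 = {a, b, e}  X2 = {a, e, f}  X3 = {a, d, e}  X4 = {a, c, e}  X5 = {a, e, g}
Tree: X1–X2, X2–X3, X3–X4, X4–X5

Checking the three conditions: (i) the bags cover all of {a, b, c, d, e, f, g}; (ii) for each edge, some bag contains both endpoints; (iii) the bags containing any fixed vertex form a subtree. All hold, so the decomposition is valid with width 3 − 1 = 2.

Yes; width 2.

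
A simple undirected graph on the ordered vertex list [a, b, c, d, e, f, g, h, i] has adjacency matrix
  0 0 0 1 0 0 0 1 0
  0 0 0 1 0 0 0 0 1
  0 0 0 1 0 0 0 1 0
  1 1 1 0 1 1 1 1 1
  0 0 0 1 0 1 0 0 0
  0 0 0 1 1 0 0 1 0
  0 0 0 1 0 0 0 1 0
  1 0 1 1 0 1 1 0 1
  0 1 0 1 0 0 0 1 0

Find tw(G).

2

A width-2 tree decomposition is:
Bags: B1 = {d, f, h}  B2 = {d, h, i}  B3 = {d, e, f}  B4 = {c, d, h}  B5 = {b, d, i}  B6 = {d, g, h}  B7 = {a, d, h}
Tree: B1–B2, B1–B3, B1–B4, B2–B5, B1–B6, B4–B7
Each bag holds 3 vertices, so the decomposition has width 2, which upper-bounds the treewidth. On the other hand G contains the 3-clique {d, e, f}. A clique must lie in a single bag of any decomposition, so no decomposition can have width below 2. Hence tw(G) = 2 exactly.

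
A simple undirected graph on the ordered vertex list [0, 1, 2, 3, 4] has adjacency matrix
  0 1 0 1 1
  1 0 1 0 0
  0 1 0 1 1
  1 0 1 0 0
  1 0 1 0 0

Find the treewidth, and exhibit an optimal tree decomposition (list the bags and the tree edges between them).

Treewidth 2.
One such decomposition:
Bags: B1 = {0, 2, 4}  B2 = {0, 1, 2}  B3 = {0, 2, 3}
Tree: B1–B2, B2–B3

The largest bag has 3 vertices, giving width 2; this decomposition certifies tw(G) ≤ 2. Since 4–0–1–2–4 is a cycle in G, G is not acyclic. Forests are exactly the graphs of treewidth ≤ 1, so tw(G) ≥ 2. Combining the bounds, tw(G) = 2.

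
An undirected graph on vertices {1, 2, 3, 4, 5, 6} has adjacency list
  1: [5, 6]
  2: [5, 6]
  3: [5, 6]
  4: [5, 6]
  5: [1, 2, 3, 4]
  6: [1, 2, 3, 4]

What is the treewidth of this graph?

2

A width-2 tree decomposition is:
Bags: B1 = {4, 5, 6}  B2 = {2, 5, 6}  B3 = {1, 5, 6}  B4 = {3, 5, 6}
Tree: B1–B2, B2–B3, B3–B4
Each bag holds 3 vertices, so the decomposition has width 2, which upper-bounds the treewidth. For the lower bound, G contains the cycle 5–4–6–2–5, so G is not a forest; only forests have treewidth ≤ 1, hence tw(G) ≥ 2. Combining the bounds, tw(G) = 2.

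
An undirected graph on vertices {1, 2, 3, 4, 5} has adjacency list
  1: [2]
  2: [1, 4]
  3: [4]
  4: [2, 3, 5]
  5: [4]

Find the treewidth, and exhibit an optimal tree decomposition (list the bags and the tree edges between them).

Treewidth 1.
Bags: B1 = {2, 4}  B2 = {4, 5}  B3 = {1, 2}  B4 = {3, 4}
Tree: B1–B2, B1–B3, B1–B4

The largest bag has 2 vertices, giving width 1; this decomposition certifies tw(G) ≤ 1. G has an edge, so its treewidth is at least 1. Hence tw(G) = 1 exactly.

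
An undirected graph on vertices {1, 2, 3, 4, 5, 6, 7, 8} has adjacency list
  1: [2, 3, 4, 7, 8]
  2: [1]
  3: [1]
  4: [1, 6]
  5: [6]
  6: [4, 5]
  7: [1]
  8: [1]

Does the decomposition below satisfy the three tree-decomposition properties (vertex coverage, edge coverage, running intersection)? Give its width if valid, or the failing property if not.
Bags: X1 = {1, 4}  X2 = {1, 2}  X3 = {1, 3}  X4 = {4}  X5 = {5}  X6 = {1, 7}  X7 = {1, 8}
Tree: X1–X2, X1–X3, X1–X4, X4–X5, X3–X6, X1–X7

No — vertex 6 appears in no bag.

A tree decomposition must satisfy three properties: every vertex lies in some bag; for every edge, both endpoints lie together in some bag; and for every vertex, the bags containing it form a connected subtree. Here vertex 6 appears in no bag, so the decomposition is invalid.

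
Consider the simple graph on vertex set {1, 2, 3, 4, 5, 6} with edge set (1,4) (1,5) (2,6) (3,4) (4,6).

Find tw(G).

1

A width-1 tree decomposition is:
Bags: B1 = {3, 4}  B2 = {4, 6}  B3 = {1, 4}  B4 = {1, 5}  B5 = {2, 6}
Tree: B1–B2, B1–B3, B3–B4, B2–B5
Each bag holds 2 vertices, so the decomposition has width 1, which upper-bounds the treewidth. Since G has at least one edge (e.g. 4–3), it is not an edgeless graph, so tw(G) ≥ 1. Therefore the treewidth is 1.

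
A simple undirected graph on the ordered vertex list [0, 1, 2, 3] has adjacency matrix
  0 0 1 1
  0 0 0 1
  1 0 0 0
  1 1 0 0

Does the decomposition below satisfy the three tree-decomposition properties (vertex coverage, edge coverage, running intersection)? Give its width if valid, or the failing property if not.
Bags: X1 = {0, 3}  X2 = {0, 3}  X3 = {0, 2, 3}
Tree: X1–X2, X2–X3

A tree decomposition must satisfy three properties: every vertex lies in some bag; for every edge, both endpoints lie together in some bag; and for every vertex, the bags containing it form a connected subtree. Here vertex 1 appears in no bag, so the decomposition is invalid.

No — vertex 1 appears in no bag.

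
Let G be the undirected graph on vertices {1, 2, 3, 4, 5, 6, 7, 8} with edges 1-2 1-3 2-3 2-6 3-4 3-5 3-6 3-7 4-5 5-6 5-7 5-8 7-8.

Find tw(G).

A width-2 tree decomposition is:
Bags: B1 = {3, 5, 7}  B2 = {3, 4, 5}  B3 = {3, 5, 6}  B4 = {2, 3, 6}  B5 = {5, 7, 8}  B6 = {1, 2, 3}
Tree: B1–B2, B2–B3, B3–B4, B1–B5, B4–B6
The largest bag has 3 vertices, giving width 2; this decomposition certifies tw(G) ≤ 2. For the lower bound, the 3 vertices {5, 7, 8} are pairwise adjacent, and any tree decomposition puts a clique entirely inside one bag — forcing width ≥ 2. The upper and lower bounds meet at 2, so that is the treewidth.

2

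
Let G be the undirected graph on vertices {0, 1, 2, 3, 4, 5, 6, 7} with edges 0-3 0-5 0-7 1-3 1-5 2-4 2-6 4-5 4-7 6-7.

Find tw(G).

2

A width-2 tree decomposition is:
Bags: B1 = {2, 4, 6}  B2 = {4, 6, 7}  B3 = {4, 5, 7}  B4 = {0, 5, 7}  B5 = {0, 1, 5}  B6 = {0, 1, 3}
Tree: B1–B2, B2–B3, B3–B4, B4–B5, B5–B6
Every bag has size at most 3, so the width is 3 − 1 = 2 and tw(G) ≤ 2. Since 2–6–7–4–2 is a cycle in G, G is not acyclic. Forests are exactly the graphs of treewidth ≤ 1, so tw(G) ≥ 2. Combining the bounds, tw(G) = 2.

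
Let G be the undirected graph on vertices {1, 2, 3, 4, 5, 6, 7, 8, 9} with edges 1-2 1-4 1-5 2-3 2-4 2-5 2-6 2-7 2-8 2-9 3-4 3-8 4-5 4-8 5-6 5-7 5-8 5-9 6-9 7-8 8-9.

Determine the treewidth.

3

A width-3 tree decomposition is:
Bags: B1 = {2, 5, 7, 8}  B2 = {2, 5, 8, 9}  B3 = {2, 4, 5, 8}  B4 = {2, 3, 4, 8}  B5 = {2, 5, 6, 9}  B6 = {1, 2, 4, 5}
Tree: B1–B2, B1–B3, B3–B4, B2–B5, B3–B6
The largest bag has 4 vertices, giving width 3; this decomposition certifies tw(G) ≤ 3. Conversely, {2, 3, 4, 8} is a clique of size 4, and the vertices of any clique must share a bag in every tree decomposition; so some bag has ≥ 4 vertices and tw(G) ≥ 3. Hence tw(G) = 3 exactly.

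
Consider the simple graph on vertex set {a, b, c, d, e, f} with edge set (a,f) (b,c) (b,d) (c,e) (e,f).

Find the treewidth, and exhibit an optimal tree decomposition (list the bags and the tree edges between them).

Treewidth 1.
One optimal decomposition is:
Bags: B1 = {b, d}  B2 = {b, c}  B3 = {c, e}  B4 = {e, f}  B5 = {a, f}
Tree: B1–B2, B2–B3, B3–B4, B4–B5

Every bag has size at most 2, so the width is 2 − 1 = 1 and tw(G) ≤ 1. Any graph with an edge has treewidth ≥ 1, and G has the edge d–b. Hence tw(G) = 1 exactly.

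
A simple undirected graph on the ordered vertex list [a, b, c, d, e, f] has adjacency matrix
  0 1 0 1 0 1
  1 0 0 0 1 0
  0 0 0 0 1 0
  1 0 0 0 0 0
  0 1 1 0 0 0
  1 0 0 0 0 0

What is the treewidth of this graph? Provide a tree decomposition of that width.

Treewidth 1.
One such decomposition:
Bags: B1 = {c, e}  B2 = {b, e}  B3 = {a, b}  B4 = {a, d}  B5 = {a, f}
Tree: B1–B2, B2–B3, B3–B4, B4–B5

The largest bag has 2 vertices, giving width 1; this decomposition certifies tw(G) ≤ 1. G has an edge, so its treewidth is at least 1. The upper and lower bounds meet at 1, so that is the treewidth.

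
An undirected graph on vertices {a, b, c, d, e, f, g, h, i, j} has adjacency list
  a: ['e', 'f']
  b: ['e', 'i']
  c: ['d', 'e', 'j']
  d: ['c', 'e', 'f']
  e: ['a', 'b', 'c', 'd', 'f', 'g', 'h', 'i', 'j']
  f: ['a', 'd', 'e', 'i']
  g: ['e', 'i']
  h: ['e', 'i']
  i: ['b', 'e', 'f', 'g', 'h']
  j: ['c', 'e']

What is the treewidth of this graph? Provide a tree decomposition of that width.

The largest bag has 3 vertices, giving width 2; this decomposition certifies tw(G) ≤ 2. Conversely, {c, d, e} is a clique of size 3, and the vertices of any clique must share a bag in every tree decomposition; so some bag has ≥ 3 vertices and tw(G) ≥ 2. The upper and lower bounds meet at 2, so that is the treewidth.

Treewidth 2.
Bags: B1 = {e, f, i}  B2 = {a, e, f}  B3 = {e, g, i}  B4 = {d, e, f}  B5 = {c, d, e}  B6 = {b, e, i}  B7 = {e, h, i}  B8 = {c, e, j}
Tree: B1–B2, B1–B3, B1–B4, B4–B5, B3–B6, B6–B7, B5–B8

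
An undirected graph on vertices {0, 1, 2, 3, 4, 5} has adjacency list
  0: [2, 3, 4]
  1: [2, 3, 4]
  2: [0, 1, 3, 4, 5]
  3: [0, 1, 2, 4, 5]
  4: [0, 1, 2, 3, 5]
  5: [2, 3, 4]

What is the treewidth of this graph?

A width-3 tree decomposition is:
Bags: B1 = {2, 3, 4, 5}  B2 = {1, 2, 3, 4}  B3 = {0, 2, 3, 4}
Tree: B1–B2, B2–B3
Each bag holds 4 vertices, so the decomposition has width 3, which upper-bounds the treewidth. For the lower bound, the 4 vertices {0, 2, 3, 4} are pairwise adjacent, and any tree decomposition puts a clique entirely inside one bag — forcing width ≥ 3. The upper and lower bounds meet at 3, so that is the treewidth.

3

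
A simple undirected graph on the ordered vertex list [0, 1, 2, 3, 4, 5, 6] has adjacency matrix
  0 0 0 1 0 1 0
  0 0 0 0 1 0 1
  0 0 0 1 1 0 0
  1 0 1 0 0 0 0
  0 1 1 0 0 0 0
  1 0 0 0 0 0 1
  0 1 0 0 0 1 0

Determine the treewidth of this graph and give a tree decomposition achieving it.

Treewidth 2.
Bags: B1 = {0, 3, 5}  B2 = {3, 5, 6}  B3 = {1, 3, 6}  B4 = {1, 3, 4}  B5 = {2, 3, 4}
Tree: B1–B2, B2–B3, B3–B4, B4–B5

The largest bag has 3 vertices, giving width 2; this decomposition certifies tw(G) ≤ 2. Since 3–0–5–6–1–4–2–3 is a cycle in G, G is not acyclic. Forests are exactly the graphs of treewidth ≤ 1, so tw(G) ≥ 2. Hence tw(G) = 2 exactly.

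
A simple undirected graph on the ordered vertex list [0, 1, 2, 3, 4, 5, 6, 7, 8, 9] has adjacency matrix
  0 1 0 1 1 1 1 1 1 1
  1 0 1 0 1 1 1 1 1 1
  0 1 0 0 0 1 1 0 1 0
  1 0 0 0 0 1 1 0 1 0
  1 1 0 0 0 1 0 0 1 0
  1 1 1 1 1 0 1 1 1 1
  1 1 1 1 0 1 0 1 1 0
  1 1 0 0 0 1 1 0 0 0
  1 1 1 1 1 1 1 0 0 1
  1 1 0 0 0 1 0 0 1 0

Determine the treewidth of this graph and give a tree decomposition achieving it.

Every bag has size at most 5, so the width is 5 − 1 = 4 and tw(G) ≤ 4. Conversely, {0, 1, 5, 8, 9} is a clique of size 5, and the vertices of any clique must share a bag in every tree decomposition; so some bag has ≥ 5 vertices and tw(G) ≥ 4. Therefore the treewidth is 4.

Treewidth 4.
Bags: B1 = {0, 1, 5, 8, 9}  B2 = {0, 1, 5, 6, 8}  B3 = {0, 1, 5, 6, 7}  B4 = {0, 3, 5, 6, 8}  B5 = {1, 2, 5, 6, 8}  B6 = {0, 1, 4, 5, 8}
Tree: B1–B2, B2–B3, B2–B4, B2–B5, B2–B6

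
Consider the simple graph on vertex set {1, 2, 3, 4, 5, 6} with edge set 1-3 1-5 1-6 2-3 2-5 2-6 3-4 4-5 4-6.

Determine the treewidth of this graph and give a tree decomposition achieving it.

Every bag has size at most 4, so the width is 4 − 1 = 3 and tw(G) ≤ 3. For the lower bound: the 4 vertex sets {2,6}, {1,3}, {4}, {5} are disjoint, each induces a connected subgraph, and every pair is joined by at least one edge of G. Contracting each set to a single vertex therefore yields K_{4} as a minor, and since treewidth is minor-monotone, tw(G) ≥ tw(K_{4}) = 3. Hence tw(G) = 3 exactly.

Treewidth 3.
One optimal decomposition is:
Bags: B1 = {1, 2, 4, 6}  B2 = {1, 2, 3, 4}  B3 = {1, 2, 4, 5}
Tree: B1–B2, B2–B3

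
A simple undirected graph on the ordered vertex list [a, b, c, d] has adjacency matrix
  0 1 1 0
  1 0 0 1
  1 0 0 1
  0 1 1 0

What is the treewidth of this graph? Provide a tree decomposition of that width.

Treewidth 2.
Bags: B1 = {a, b, c}  B2 = {b, c, d}
Tree: B1–B2

The largest bag has 3 vertices, giving width 2; this decomposition certifies tw(G) ≤ 2. Since b–a–c–d–b is a cycle in G, G is not acyclic. Forests are exactly the graphs of treewidth ≤ 1, so tw(G) ≥ 2. Combining the bounds, tw(G) = 2.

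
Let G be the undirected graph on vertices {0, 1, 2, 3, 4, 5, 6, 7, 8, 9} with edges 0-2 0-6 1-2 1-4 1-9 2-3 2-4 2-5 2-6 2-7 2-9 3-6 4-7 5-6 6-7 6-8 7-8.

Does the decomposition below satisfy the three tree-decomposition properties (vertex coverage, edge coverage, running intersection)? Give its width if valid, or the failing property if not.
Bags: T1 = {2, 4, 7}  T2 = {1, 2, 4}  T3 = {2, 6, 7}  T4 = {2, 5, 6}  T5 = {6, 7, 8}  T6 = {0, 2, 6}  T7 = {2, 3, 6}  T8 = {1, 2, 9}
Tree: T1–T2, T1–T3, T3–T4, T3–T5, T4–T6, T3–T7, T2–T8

Checking the three conditions: (i) the bags cover all of {0, 1, 2, 3, 4, 5, 6, 7, 8, 9}; (ii) for each edge, some bag contains both endpoints; (iii) the bags containing any fixed vertex form a subtree. All hold, so the decomposition is valid with width 3 − 1 = 2.

Yes; width 2.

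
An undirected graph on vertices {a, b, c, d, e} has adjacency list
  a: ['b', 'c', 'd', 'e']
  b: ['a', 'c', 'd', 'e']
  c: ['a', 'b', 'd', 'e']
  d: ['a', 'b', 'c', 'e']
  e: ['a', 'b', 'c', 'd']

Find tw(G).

4

A width-4 tree decomposition is:
Bags: B1 = {a, b, c, d, e}
Tree: (single bag)
With just one bag of size 5, the width is 5 − 1 = 4, so tw(G) ≤ 4. For the lower bound, the 5 vertices {a, b, c, d, e} are pairwise adjacent, and any tree decomposition puts a clique entirely inside one bag — forcing width ≥ 4. Hence tw(G) = 4 exactly.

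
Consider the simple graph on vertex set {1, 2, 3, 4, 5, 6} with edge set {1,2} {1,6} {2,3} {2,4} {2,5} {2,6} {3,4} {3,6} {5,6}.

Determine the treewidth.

2

A width-2 tree decomposition is:
Bags: B1 = {2, 3, 6}  B2 = {1, 2, 6}  B3 = {2, 5, 6}  B4 = {2, 3, 4}
Tree: B1–B2, B1–B3, B1–B4
The largest bag has 3 vertices, giving width 2; this decomposition certifies tw(G) ≤ 2. On the other hand G contains the 3-clique {2, 3, 4}. A clique must lie in a single bag of any decomposition, so no decomposition can have width below 2. Therefore the treewidth is 2.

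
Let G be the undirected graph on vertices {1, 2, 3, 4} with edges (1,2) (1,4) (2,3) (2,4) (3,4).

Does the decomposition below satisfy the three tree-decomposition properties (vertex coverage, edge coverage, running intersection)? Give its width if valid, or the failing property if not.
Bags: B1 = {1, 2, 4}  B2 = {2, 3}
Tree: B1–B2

No — edge (4,3) lies in no bag.

A tree decomposition must satisfy three properties: every vertex lies in some bag; for every edge, both endpoints lie together in some bag; and for every vertex, the bags containing it form a connected subtree. Here edge (4,3) lies in no bag, so the decomposition is invalid.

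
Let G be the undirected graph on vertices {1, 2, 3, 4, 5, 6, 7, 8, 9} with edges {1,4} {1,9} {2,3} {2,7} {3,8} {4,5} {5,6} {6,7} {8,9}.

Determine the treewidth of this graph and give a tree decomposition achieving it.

Each bag holds 3 vertices, so the decomposition has width 2, which upper-bounds the treewidth. Since 8–3–2–7–6–5–4–1–9–8 is a cycle in G, G is not acyclic. Forests are exactly the graphs of treewidth ≤ 1, so tw(G) ≥ 2. Combining the bounds, tw(G) = 2.

Treewidth 2.
One optimal decomposition is:
Bags: B1 = {2, 3, 8}  B2 = {2, 7, 8}  B3 = {6, 7, 8}  B4 = {5, 6, 8}  B5 = {4, 5, 8}  B6 = {1, 4, 8}  B7 = {1, 8, 9}
Tree: B1–B2, B2–B3, B3–B4, B4–B5, B5–B6, B6–B7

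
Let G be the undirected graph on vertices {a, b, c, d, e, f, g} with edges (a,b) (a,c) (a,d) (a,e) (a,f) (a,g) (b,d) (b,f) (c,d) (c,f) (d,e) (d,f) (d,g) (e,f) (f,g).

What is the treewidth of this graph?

A width-3 tree decomposition is:
Bags: B1 = {a, d, f, g}  B2 = {a, c, d, f}  B3 = {a, b, d, f}  B4 = {a, d, e, f}
Tree: B1–B2, B2–B3, B2–B4
Every bag has size at most 4, so the width is 4 − 1 = 3 and tw(G) ≤ 3. For the lower bound, the 4 vertices {a, d, f, g} are pairwise adjacent, and any tree decomposition puts a clique entirely inside one bag — forcing width ≥ 3. Therefore the treewidth is 3.

3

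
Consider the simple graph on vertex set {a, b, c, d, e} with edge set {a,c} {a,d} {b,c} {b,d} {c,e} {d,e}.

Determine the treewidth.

2

A width-2 tree decomposition is:
Bags: B1 = {a, c, d}  B2 = {c, d, e}  B3 = {b, c, d}
Tree: B1–B2, B2–B3
Each bag holds 3 vertices, so the decomposition has width 2, which upper-bounds the treewidth. The edges d–a–c–e–d form a cycle, so G is not a tree and its treewidth is at least 2. The upper and lower bounds meet at 2, so that is the treewidth.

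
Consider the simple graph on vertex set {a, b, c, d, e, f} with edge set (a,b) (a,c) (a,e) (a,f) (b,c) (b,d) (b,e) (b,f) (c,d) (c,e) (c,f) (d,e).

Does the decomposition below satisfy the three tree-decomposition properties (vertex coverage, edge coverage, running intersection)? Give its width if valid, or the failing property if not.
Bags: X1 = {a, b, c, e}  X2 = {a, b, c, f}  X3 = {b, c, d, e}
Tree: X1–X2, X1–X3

Yes; width 3.

Every vertex of G appears in some bag (union = {a, b, c, d, e, f}); every edge is covered by a bag; and for each vertex v the set of bags containing v is connected in the bag tree. The decomposition is therefore valid. The largest bag has 4 vertices, so the width is 3.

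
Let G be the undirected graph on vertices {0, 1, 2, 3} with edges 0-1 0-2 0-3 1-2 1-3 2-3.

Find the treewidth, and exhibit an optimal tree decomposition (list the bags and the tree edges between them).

Treewidth 3.
Bags: B1 = {0, 1, 2, 3}
Tree: (single bag)

With just one bag of size 4, the width is 4 − 1 = 3, so tw(G) ≤ 3. Conversely, {0, 1, 2, 3} is a clique of size 4, and the vertices of any clique must share a bag in every tree decomposition; so some bag has ≥ 4 vertices and tw(G) ≥ 3. The upper and lower bounds meet at 3, so that is the treewidth.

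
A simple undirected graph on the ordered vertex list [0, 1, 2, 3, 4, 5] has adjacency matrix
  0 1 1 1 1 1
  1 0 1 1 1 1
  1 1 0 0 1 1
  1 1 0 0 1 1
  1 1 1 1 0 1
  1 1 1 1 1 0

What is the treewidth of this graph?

4

A width-4 tree decomposition is:
Bags: B1 = {0, 1, 2, 4, 5}  B2 = {0, 1, 3, 4, 5}
Tree: B1–B2
The largest bag has 5 vertices, giving width 4; this decomposition certifies tw(G) ≤ 4. For the lower bound, the 5 vertices {0, 1, 2, 4, 5} are pairwise adjacent, and any tree decomposition puts a clique entirely inside one bag — forcing width ≥ 4. Hence tw(G) = 4 exactly.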